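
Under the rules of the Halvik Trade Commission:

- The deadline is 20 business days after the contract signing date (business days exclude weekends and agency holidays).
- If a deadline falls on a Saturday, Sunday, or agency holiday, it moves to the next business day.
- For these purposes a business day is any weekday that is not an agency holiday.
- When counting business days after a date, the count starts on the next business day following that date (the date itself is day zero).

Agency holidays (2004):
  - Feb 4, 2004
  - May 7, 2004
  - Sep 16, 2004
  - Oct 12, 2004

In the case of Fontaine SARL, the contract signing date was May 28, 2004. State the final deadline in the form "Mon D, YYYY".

Starting the day after May 28, 2004 and counting 20 business days lands on Jun 25, 2004.
Jun 25, 2004 is a Friday and not a listed holiday, so it stands.
So the filing is due Jun 25, 2004.

Jun 25, 2004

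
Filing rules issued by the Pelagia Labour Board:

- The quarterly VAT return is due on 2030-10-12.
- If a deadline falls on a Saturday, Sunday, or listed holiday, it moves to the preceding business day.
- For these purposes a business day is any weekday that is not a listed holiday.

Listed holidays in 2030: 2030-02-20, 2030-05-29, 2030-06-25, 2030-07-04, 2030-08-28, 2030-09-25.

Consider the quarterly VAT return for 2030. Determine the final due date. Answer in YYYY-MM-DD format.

The statutory due date is 2030-10-12.
2030-10-12 falls on a Saturday. Rolling to the preceding business day gives 2030-10-11, a Friday.
So the filing is due 2030-10-11.

2030-10-11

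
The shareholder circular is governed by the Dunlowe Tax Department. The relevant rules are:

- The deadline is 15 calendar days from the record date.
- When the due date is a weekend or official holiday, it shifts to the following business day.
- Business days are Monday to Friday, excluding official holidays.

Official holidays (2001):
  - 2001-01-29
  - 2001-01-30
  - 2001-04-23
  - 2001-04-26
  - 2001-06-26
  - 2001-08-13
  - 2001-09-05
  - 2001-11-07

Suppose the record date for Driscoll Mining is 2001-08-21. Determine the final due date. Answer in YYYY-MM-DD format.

2001-09-06

Adding 15 calendar days to 2001-08-21 gives 2001-09-05.
2001-09-05 is a listed holiday; the next business day is 2001-09-06 (Thursday).
Deadline: 2001-09-06.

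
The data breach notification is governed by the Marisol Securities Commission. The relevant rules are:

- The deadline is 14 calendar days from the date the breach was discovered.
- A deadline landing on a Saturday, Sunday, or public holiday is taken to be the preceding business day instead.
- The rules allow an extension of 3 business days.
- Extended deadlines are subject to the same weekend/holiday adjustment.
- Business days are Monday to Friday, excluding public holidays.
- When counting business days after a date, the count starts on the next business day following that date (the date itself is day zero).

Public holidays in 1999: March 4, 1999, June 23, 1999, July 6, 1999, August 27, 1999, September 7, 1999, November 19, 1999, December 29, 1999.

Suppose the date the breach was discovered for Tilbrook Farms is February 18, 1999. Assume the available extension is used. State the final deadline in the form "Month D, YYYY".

Adding 14 calendar days to February 18, 1999 gives March 4, 1999.
Because March 4, 1999 is a listed holiday, the deadline becomes March 3, 1999 (Wednesday).
The 3-business-day extension runs from March 3, 1999 to March 9, 1999.
March 9, 1999 falls on a Tuesday, which is a business day, so no adjustment is needed.
Final deadline: March 9, 1999.

March 9, 1999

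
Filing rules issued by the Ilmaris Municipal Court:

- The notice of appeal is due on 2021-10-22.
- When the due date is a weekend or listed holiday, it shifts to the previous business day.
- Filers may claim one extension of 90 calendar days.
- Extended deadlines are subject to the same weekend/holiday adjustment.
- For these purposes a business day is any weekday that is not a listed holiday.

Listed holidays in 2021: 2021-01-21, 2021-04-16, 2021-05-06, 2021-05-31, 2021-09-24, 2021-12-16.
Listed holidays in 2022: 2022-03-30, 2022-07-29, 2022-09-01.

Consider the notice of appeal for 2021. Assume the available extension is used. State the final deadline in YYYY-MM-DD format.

2022-01-20

The statutory due date is 2021-10-22.
2021-10-22 falls on a Friday, which is a business day, so no adjustment is needed.
Add the 90 calendar-day extension to 2021-10-22: 2022-01-20.
2022-01-20 falls on a Thursday, which is a business day, so no adjustment is needed.
Final deadline: 2022-01-20.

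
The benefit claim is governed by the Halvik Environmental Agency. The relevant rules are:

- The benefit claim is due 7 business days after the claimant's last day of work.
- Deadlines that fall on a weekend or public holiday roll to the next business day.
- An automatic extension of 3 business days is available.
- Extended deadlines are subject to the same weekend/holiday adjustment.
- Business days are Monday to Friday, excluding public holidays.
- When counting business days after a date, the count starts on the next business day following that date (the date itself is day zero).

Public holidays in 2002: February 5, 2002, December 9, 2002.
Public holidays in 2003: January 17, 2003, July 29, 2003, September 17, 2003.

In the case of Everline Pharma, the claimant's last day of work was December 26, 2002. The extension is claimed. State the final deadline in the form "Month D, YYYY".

Counting 7 business days after December 26, 2002 (skipping weekends and listed holidays) reaches January 6, 2003.
January 6, 2003 falls on a Monday, which is a business day, so no adjustment is needed.
Counting 3 further business days from January 6, 2003 reaches January 9, 2003.
January 9, 2003 falls on a Thursday, which is a business day, so no adjustment is needed.
Final deadline: January 9, 2003.

January 9, 2003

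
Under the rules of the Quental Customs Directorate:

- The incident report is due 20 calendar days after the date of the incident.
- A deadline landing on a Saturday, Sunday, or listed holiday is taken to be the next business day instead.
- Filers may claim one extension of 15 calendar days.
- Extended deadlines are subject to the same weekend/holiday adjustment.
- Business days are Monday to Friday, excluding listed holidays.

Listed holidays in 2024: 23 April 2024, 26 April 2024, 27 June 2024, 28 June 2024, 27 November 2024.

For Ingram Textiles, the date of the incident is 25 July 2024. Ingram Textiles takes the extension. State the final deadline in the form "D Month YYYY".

Adding 20 calendar days to 25 July 2024 gives 14 August 2024.
14 August 2024 falls on a Wednesday, which is a business day, so no adjustment is needed.
Applying the 15-calendar-day extension: 14 August 2024 + 15 days = 29 August 2024.
29 August 2024 falls on a Thursday, which is a business day, so no adjustment is needed.
Deadline: 29 August 2024.

29 August 2024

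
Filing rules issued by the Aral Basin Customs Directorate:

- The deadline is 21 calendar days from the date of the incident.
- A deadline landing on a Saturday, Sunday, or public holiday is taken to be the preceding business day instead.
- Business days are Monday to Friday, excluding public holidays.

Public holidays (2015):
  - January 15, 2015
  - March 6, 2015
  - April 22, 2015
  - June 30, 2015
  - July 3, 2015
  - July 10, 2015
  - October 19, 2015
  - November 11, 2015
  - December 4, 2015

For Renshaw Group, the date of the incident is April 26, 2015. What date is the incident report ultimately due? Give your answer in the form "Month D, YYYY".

21 calendar days after April 26, 2015 is May 17, 2015.
May 17, 2015 is a Sunday, so it moves to the preceding business day, May 15, 2015 (Friday).
Deadline: May 15, 2015.

May 15, 2015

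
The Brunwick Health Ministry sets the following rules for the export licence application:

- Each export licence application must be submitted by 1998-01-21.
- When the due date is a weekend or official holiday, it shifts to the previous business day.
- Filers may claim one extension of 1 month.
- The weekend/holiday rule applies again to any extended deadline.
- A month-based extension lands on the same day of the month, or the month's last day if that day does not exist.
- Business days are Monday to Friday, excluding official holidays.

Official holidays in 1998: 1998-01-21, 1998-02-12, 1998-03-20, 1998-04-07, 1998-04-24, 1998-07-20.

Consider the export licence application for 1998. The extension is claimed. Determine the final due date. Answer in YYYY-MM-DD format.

1998-02-20

The statutory due date is 1998-01-21.
1998-01-21 falls on a listed holiday. Rolling to the preceding business day gives 1998-01-20, a Tuesday.
Applying the 1 month extension: 1 month after 1998-01-20 is 1998-02-20.
1998-02-20 falls on a Friday, which is a business day, so no adjustment is needed.
The final due date is 1998-02-20.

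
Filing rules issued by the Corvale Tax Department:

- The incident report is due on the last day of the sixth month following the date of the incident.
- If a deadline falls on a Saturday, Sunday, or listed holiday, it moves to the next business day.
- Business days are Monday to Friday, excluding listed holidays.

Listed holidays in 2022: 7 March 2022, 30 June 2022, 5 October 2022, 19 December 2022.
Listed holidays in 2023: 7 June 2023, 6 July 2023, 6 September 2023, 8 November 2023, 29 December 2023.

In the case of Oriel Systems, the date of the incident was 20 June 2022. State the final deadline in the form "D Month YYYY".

6 months after 20 June 2022 is December 2022; that month ends on 31 December 2022.
31 December 2022 is a Saturday, so it moves to the next business day, 2 January 2023 (Monday).
So the filing is due 2 January 2023.

2 January 2023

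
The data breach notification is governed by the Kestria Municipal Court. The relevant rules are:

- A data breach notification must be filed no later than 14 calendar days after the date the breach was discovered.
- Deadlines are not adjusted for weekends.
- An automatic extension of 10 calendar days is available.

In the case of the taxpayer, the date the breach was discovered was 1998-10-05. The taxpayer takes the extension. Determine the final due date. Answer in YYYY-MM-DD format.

1998-10-29

From 1998-10-05, 14 calendar days later is 1998-10-19.
1998-10-19 falls on a Monday. The rules make no weekend/holiday allowance, so it remains 1998-10-19.
Add the 10 calendar-day extension to 1998-10-19: 1998-10-29.
1998-10-29 falls on a Thursday. The rules make no weekend/holiday allowance, so it remains 1998-10-29.
The final due date is 1998-10-29.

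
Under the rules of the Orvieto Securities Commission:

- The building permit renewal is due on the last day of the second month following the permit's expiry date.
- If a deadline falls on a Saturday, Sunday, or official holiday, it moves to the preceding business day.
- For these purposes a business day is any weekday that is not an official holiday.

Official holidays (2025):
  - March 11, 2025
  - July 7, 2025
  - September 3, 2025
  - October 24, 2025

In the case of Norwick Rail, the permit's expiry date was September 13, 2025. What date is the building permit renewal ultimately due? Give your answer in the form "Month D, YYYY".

November 28, 2025

The second month after September 13, 2025 is November 2025, whose last day is November 30, 2025.
Because November 30, 2025 is a Sunday, the deadline becomes November 28, 2025 (Friday).
So the filing is due November 28, 2025.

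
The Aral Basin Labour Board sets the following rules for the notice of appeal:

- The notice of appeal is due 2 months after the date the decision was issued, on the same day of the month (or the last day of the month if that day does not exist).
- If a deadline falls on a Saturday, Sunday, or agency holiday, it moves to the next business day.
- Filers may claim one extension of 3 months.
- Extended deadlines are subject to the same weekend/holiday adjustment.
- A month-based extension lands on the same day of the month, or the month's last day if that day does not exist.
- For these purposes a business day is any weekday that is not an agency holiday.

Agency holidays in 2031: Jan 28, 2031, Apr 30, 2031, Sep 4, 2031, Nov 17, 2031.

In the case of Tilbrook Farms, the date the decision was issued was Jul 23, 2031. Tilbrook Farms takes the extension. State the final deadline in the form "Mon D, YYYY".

Dec 23, 2031

2 months from Jul 23, 2031 is Sep 23, 2031.
Since Sep 23, 2031 is a Tuesday and not a holiday, the date is unchanged.
Applying the 3 months extension: 3 months after Sep 23, 2031 is Dec 23, 2031.
Dec 23, 2031 (Tuesday) is already a business day.
The final due date is Dec 23, 2031.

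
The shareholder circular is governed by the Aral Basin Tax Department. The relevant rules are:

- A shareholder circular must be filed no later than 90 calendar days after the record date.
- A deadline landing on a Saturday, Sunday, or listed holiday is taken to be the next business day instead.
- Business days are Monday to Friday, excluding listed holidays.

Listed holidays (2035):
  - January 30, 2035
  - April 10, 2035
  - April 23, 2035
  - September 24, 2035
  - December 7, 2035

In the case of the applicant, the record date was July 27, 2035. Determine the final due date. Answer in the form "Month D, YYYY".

October 25, 2035

90 calendar days after July 27, 2035 is October 25, 2035.
October 25, 2035 falls on a Thursday, which is a business day, so no adjustment is needed.
So the filing is due October 25, 2035.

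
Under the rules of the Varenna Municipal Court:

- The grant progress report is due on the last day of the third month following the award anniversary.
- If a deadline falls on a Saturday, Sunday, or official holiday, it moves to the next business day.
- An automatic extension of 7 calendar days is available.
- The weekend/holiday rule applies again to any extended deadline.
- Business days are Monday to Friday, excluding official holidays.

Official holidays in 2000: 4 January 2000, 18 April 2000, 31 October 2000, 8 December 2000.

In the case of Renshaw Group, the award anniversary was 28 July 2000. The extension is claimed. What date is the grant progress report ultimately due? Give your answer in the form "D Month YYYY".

8 November 2000

The third month after 28 July 2000 is October 2000, whose last day is 31 October 2000.
31 October 2000 is a listed holiday, so it moves to the next business day, 1 November 2000 (Wednesday).
The 7-calendar-day extension moves the deadline from 1 November 2000 to 8 November 2000.
8 November 2000 (Wednesday) is already a business day.
So the filing is due 8 November 2000.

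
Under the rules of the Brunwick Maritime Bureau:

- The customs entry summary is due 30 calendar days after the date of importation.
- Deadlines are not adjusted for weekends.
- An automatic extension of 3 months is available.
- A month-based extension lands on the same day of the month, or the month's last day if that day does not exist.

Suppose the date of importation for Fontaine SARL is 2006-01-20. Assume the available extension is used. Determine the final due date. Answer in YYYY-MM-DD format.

30 calendar days after 2006-01-20 is 2006-02-19.
No adjustment is made for weekends or holidays, so 2006-02-19 stands.
The 3 months extension carries 2006-02-19 to 2006-05-19.
2006-05-19 is a Friday; no weekend or holiday adjustment applies.
So the filing is due 2006-05-19.

2006-05-19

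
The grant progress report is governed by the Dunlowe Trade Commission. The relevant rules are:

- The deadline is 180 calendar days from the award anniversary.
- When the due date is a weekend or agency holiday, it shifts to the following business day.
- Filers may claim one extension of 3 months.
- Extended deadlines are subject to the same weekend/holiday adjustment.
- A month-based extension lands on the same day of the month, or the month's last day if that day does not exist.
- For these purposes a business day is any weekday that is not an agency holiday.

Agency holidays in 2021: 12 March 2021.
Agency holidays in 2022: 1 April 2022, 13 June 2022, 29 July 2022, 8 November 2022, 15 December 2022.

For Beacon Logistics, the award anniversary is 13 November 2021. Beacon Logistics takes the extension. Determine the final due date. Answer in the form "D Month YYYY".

Adding 180 calendar days to 13 November 2021 gives 12 May 2022.
Since 12 May 2022 is a Thursday and not a holiday, the date is unchanged.
Applying the 3 months extension: 3 months after 12 May 2022 is 12 August 2022.
12 August 2022 (Friday) is already a business day.
Final deadline: 12 August 2022.

12 August 2022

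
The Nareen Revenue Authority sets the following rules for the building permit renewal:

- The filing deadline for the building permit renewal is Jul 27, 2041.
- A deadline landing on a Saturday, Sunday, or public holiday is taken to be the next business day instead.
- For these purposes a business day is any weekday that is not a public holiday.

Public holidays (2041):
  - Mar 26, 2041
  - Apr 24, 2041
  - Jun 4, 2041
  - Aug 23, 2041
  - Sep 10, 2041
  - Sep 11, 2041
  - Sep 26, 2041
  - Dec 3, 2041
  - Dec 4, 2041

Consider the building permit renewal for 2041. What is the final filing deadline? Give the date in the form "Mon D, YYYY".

Jul 29, 2041

Start from the fixed due date, Jul 27, 2041.
Jul 27, 2041 falls on a Saturday. Rolling to the next business day gives Jul 29, 2041, a Monday.
So the filing is due Jul 29, 2041.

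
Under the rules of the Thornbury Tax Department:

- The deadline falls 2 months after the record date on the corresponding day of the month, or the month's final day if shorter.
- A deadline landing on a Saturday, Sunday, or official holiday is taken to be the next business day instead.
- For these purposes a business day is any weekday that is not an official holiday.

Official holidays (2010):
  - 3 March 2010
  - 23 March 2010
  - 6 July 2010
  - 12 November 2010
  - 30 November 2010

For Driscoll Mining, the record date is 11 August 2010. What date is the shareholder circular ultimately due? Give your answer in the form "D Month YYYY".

11 October 2010

Moving 2 months forward from 11 August 2010 on the corresponding day gives 11 October 2010.
11 October 2010 (Monday) is already a business day.
Deadline: 11 October 2010.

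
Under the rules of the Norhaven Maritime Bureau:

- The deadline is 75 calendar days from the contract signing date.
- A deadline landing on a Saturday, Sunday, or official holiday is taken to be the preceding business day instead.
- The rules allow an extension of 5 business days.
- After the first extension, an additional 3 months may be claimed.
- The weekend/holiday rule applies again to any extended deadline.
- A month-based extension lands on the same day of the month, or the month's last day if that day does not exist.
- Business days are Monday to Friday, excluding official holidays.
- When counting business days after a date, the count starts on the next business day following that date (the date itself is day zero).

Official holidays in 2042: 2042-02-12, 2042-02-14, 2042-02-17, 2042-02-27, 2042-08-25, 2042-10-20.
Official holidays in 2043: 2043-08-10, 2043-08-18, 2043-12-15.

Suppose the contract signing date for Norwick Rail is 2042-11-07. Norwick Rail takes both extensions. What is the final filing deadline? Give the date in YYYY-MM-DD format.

From 2042-11-07, 75 calendar days later is 2043-01-21.
2043-01-21 falls on a Wednesday, which is a business day, so no adjustment is needed.
Applying the 5-business-day extension: 5 business days after 2043-01-21 is 2043-01-28.
2043-01-28 is a Wednesday and not a listed holiday, so it stands.
Applying the 3 months extension: 3 months after 2043-01-28 is 2043-04-28.
2043-04-28 falls on a Tuesday, which is a business day, so no adjustment is needed.
Deadline: 2043-04-28.

2043-04-28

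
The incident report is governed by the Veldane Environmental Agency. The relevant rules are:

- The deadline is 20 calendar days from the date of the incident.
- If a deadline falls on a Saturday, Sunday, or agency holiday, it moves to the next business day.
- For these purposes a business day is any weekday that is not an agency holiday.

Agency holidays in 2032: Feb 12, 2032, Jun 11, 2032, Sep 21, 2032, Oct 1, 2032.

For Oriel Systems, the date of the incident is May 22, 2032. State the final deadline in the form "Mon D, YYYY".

20 calendar days after May 22, 2032 is Jun 11, 2032.
Jun 11, 2032 is a listed holiday, so it moves to the next business day, Jun 14, 2032 (Monday).
So the filing is due Jun 14, 2032.

Jun 14, 2032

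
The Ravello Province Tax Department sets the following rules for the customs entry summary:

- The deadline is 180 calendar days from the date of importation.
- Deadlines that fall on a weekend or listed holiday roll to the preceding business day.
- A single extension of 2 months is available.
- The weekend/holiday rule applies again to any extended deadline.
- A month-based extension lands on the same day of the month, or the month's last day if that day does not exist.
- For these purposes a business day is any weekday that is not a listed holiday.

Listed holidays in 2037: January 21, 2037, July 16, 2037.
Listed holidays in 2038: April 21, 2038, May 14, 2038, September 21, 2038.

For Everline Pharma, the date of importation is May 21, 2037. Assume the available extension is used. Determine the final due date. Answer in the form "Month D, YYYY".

Adding 180 calendar days to May 21, 2037 gives November 17, 2037.
Since November 17, 2037 is a Tuesday and not a holiday, the date is unchanged.
Add 2 months to November 17, 2037: January 17, 2038.
January 17, 2038 is a Sunday, so it moves to the preceding business day, January 15, 2038 (Friday).
Final deadline: January 15, 2038.

January 15, 2038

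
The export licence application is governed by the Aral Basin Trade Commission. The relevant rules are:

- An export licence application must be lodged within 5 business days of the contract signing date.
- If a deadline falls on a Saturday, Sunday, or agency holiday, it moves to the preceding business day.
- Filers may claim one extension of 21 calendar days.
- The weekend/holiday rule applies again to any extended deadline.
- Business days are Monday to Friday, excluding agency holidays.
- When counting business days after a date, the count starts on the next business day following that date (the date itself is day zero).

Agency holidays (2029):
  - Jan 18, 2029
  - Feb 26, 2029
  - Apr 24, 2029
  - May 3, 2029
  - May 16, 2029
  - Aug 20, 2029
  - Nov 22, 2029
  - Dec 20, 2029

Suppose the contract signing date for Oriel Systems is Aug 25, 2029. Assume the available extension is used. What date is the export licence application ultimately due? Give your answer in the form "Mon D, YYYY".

Sep 21, 2029

5 business days after Aug 25, 2029, excluding weekends and holidays, is Aug 31, 2029.
Aug 31, 2029 is a Friday and not a listed holiday, so it stands.
Add the 21 calendar-day extension to Aug 31, 2029: Sep 21, 2029.
Since Sep 21, 2029 is a Friday and not a holiday, the date is unchanged.
Final deadline: Sep 21, 2029.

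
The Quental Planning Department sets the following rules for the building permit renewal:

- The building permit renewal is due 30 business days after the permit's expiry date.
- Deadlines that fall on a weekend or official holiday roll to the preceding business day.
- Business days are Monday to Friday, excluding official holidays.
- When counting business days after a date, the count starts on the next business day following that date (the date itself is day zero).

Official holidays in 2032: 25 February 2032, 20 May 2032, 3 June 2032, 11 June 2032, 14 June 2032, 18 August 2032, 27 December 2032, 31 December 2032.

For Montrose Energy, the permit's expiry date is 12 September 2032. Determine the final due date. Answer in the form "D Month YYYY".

22 October 2032

Counting 30 business days after 12 September 2032 (skipping weekends and listed holidays) reaches 22 October 2032.
22 October 2032 (Friday) is already a business day.
Deadline: 22 October 2032.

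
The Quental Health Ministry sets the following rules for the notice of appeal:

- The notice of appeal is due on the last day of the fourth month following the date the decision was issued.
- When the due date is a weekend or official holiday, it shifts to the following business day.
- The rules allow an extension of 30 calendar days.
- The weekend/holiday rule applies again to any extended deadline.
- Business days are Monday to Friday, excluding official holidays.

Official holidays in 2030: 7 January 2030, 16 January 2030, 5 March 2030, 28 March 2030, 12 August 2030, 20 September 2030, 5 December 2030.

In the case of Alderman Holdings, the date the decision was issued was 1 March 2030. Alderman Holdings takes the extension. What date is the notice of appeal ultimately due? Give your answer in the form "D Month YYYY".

4 months after 1 March 2030 is July 2030; that month ends on 31 July 2030.
31 July 2030 falls on a Wednesday, which is a business day, so no adjustment is needed.
With the 30-day extension, 31 July 2030 becomes 30 August 2030.
30 August 2030 (Friday) is already a business day.
The final due date is 30 August 2030.

30 August 2030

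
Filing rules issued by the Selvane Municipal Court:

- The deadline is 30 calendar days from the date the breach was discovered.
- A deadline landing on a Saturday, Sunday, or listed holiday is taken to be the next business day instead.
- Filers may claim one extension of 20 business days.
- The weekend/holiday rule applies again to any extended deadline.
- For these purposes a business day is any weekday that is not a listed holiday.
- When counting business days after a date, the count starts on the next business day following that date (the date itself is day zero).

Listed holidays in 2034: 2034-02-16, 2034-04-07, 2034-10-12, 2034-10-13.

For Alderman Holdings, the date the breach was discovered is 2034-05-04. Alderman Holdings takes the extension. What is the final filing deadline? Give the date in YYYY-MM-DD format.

30 calendar days after 2034-05-04 is 2034-06-03.
2034-06-03 is a Saturday, so it moves to the next business day, 2034-06-05 (Monday).
Applying the 20-business-day extension: 20 business days after 2034-06-05 is 2034-07-03.
2034-07-03 is a Monday and not a listed holiday, so it stands.
Final deadline: 2034-07-03.

2034-07-03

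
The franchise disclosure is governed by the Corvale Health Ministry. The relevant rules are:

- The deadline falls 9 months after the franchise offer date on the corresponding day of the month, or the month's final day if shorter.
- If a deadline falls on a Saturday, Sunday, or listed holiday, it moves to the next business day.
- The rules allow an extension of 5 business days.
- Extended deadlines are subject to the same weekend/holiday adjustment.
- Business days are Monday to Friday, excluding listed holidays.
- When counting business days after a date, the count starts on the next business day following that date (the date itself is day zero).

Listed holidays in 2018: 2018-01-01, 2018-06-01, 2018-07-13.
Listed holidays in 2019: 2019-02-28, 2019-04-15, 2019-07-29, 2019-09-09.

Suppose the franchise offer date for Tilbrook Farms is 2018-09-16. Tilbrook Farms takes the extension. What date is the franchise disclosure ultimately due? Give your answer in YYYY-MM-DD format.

2019-06-24

9 months after 2018-09-16, on the same day of the month, is 2019-06-16.
2019-06-16 is a Sunday, so it moves to the next business day, 2019-06-17 (Monday).
Applying the 5-business-day extension: 5 business days after 2019-06-17 is 2019-06-24.
2019-06-24 falls on a Monday, which is a business day, so no adjustment is needed.
Final deadline: 2019-06-24.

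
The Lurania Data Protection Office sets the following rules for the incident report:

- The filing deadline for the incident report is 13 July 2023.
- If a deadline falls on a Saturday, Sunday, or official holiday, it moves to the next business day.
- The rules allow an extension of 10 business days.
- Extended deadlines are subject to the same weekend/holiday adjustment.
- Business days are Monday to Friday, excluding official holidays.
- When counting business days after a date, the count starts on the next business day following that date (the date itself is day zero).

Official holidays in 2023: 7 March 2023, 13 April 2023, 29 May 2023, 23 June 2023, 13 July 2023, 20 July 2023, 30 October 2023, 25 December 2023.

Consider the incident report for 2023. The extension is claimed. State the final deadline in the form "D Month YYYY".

31 July 2023

The stated deadline is 13 July 2023.
Because 13 July 2023 is a listed holiday, the deadline becomes 14 July 2023 (Friday).
The 10-business-day extension runs from 14 July 2023 to 31 July 2023.
31 July 2023 is a Monday and not a listed holiday, so it stands.
So the filing is due 31 July 2023.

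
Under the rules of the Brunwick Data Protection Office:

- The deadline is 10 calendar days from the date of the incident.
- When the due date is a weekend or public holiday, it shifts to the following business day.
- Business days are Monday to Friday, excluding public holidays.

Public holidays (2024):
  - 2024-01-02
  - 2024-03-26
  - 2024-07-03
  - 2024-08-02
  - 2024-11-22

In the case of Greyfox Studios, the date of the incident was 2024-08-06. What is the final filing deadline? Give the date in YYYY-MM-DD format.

10 calendar days after 2024-08-06 is 2024-08-16.
2024-08-16 is a Friday and not a listed holiday, so it stands.
Deadline: 2024-08-16.

2024-08-16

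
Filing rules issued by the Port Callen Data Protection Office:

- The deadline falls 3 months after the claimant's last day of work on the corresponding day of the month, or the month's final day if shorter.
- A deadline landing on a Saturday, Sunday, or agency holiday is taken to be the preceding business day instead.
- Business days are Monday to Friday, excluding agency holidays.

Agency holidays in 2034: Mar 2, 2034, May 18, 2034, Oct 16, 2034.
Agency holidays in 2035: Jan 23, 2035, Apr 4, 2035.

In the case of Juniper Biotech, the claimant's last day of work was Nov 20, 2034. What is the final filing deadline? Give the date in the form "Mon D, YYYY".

Feb 20, 2035

3 months after Nov 20, 2034, on the same day of the month, is Feb 20, 2035.
Since Feb 20, 2035 is a Tuesday and not a holiday, the date is unchanged.
Deadline: Feb 20, 2035.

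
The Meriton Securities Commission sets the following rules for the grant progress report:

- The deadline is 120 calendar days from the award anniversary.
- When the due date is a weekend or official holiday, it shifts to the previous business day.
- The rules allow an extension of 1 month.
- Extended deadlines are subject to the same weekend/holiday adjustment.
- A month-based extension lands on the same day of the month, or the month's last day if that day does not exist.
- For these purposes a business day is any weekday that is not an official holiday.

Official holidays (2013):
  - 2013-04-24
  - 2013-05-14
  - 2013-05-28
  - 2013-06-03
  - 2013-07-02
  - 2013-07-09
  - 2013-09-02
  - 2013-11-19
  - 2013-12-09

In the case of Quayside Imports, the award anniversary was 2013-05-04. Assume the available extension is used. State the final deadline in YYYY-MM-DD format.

2013-09-30

120 calendar days after 2013-05-04 is 2013-09-01.
2013-09-01 is a Sunday, so it moves to the preceding business day, 2013-08-30 (Friday).
The 1 month extension carries 2013-08-30 to 2013-09-30.
2013-09-30 (Monday) is already a business day.
So the filing is due 2013-09-30.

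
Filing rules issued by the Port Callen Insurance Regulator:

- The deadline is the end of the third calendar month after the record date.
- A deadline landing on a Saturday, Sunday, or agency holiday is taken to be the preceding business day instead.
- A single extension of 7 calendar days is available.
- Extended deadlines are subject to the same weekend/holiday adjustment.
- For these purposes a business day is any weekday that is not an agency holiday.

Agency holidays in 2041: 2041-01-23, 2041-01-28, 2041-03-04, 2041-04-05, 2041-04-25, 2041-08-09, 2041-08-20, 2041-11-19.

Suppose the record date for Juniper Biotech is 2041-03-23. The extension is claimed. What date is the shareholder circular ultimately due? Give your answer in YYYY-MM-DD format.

3 months after 2041-03-23 falls in June 2041; the last day of that month is 2041-06-30.
2041-06-30 is a Sunday, so it moves to the preceding business day, 2041-06-28 (Friday).
The 7-calendar-day extension moves the deadline from 2041-06-28 to 2041-07-05.
Since 2041-07-05 is a Friday and not a holiday, the date is unchanged.
The final due date is 2041-07-05.

2041-07-05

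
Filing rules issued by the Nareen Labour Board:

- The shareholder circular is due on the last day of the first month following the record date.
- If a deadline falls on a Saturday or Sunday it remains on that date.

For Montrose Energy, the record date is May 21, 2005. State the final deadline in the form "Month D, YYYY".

1 month after May 21, 2005 is June 2005; that month ends on June 30, 2005.
No adjustment is made for weekends or holidays, so June 30, 2005 stands.
The final due date is June 30, 2005.

June 30, 2005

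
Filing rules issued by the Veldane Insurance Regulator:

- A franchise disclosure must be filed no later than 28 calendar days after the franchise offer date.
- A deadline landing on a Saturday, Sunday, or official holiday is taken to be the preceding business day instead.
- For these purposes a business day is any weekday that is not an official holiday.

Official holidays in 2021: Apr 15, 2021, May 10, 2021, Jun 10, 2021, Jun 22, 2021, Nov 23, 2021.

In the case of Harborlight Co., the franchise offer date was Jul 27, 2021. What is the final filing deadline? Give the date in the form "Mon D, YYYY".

Aug 24, 2021

Trigger date Jul 27, 2021 + 28 calendar days = Aug 24, 2021.
Aug 24, 2021 (Tuesday) is already a business day.
Final deadline: Aug 24, 2021.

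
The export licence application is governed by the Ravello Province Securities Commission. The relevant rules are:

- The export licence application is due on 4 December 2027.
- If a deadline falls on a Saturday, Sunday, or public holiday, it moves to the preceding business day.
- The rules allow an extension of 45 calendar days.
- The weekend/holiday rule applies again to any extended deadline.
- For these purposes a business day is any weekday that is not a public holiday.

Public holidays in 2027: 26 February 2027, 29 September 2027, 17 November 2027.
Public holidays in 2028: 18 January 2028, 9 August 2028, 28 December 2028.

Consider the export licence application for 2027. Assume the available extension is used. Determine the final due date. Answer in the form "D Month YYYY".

The stated deadline is 4 December 2027.
4 December 2027 falls on a Saturday. Rolling to the preceding business day gives 3 December 2027, a Friday.
The 45-calendar-day extension moves the deadline from 3 December 2027 to 17 January 2028.
17 January 2028 falls on a Monday, which is a business day, so no adjustment is needed.
The final due date is 17 January 2028.

17 January 2028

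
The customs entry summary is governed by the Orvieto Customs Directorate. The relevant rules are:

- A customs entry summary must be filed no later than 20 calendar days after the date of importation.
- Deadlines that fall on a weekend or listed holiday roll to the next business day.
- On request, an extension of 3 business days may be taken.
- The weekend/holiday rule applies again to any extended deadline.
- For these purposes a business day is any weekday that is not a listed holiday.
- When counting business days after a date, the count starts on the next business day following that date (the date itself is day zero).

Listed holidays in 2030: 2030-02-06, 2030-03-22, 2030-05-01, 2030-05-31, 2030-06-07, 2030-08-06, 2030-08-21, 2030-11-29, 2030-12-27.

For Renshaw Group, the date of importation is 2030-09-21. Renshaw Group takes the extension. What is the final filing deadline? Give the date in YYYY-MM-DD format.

From 2030-09-21, 20 calendar days later is 2030-10-11.
2030-10-11 is a Friday and not a listed holiday, so it stands.
The 3-business-day extension runs from 2030-10-11 to 2030-10-16.
2030-10-16 is a Wednesday and not a listed holiday, so it stands.
So the filing is due 2030-10-16.

2030-10-16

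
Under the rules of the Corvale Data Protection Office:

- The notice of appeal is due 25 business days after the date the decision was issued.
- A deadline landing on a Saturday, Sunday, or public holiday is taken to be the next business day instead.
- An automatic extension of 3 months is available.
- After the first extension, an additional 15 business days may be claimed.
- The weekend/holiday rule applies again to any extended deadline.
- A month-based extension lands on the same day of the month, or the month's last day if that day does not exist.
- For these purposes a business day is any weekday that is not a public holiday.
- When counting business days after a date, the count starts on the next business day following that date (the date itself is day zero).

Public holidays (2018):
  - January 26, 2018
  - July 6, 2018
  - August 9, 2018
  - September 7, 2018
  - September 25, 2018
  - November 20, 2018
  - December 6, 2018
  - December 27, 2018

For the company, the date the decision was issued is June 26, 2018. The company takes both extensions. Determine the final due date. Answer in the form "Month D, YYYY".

November 23, 2018

25 business days after June 26, 2018, excluding weekends and holidays, is August 1, 2018.
Since August 1, 2018 is a Wednesday and not a holiday, the date is unchanged.
Applying the 3 months extension: 3 months after August 1, 2018 is November 1, 2018.
Since November 1, 2018 is a Thursday and not a holiday, the date is unchanged.
The 15-business-day extension runs from November 1, 2018 to November 23, 2018.
Since November 23, 2018 is a Friday and not a holiday, the date is unchanged.
The final due date is November 23, 2018.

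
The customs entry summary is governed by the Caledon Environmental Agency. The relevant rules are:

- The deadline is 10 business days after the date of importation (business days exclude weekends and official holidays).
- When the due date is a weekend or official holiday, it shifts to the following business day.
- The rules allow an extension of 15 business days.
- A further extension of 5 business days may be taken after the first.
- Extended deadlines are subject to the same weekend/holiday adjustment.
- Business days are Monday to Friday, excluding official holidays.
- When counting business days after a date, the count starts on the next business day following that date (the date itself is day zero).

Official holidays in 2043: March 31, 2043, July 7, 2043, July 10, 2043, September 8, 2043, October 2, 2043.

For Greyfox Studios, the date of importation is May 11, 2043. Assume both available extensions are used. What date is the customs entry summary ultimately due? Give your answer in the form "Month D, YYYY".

June 22, 2043

10 business days after May 11, 2043, excluding weekends and holidays, is May 25, 2043.
May 25, 2043 (Monday) is already a business day.
The 15-business-day extension runs from May 25, 2043 to June 15, 2043.
Since June 15, 2043 is a Monday and not a holiday, the date is unchanged.
The 5-business-day extension runs from June 15, 2043 to June 22, 2043.
June 22, 2043 is a Monday and not a listed holiday, so it stands.
So the filing is due June 22, 2043.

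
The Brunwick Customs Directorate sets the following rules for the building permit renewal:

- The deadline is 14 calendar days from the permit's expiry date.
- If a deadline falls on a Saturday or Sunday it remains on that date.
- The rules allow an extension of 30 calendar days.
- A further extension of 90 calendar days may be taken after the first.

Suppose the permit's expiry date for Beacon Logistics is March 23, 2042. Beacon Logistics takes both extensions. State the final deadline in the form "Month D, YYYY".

August 4, 2042

14 calendar days after March 23, 2042 is April 6, 2042.
April 6, 2042 is a Sunday; no weekend or holiday adjustment applies.
With the 30-day extension, April 6, 2042 becomes May 6, 2042.
No adjustment is made for weekends or holidays, so May 6, 2042 stands.
The 90-calendar-day extension moves the deadline from May 6, 2042 to August 4, 2042.
No adjustment is made for weekends or holidays, so August 4, 2042 stands.
So the filing is due August 4, 2042.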